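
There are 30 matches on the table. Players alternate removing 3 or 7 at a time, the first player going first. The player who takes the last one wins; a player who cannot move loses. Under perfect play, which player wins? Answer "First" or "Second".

Second

i:   0  1  2  3  4  5  6  7  8  9 10 11 12 13 14 15 16 17 18 19 20 21 22 23 24 25 26 27 28 29 30
     L  L  L  W  W  W  L  W  W  W  L  L  L  W  W  W  L  W  W  W  L  L  L  W  W  W  L  W  W  W  L
Position 30 is L, so the second player wins.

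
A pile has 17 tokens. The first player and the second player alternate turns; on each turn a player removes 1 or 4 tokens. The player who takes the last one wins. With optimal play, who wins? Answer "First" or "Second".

i:   0  1  2  3  4  5  6  7  8  9 10 11 12 13 14 15 16 17
     L  W  L  W  W  L  W  L  W  W  L  W  L  W  W  L  W  L
Position 17 is L, so the second player wins.

Second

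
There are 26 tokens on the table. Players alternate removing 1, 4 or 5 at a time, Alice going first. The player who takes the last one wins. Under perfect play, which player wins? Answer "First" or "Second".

W/L table (W = player to move can force a win):
i:   0  1  2  3  4  5  6  7  8  9 10 11 12 13 14 15 16 17 18 19 20 21 22 23 24 25 26
     L  W  L  W  W  W  W  W  L  W  L  W  W  W  W  W  L  W  L  W  W  W  W  W  L  W  L
Position 26 is L, so the second player wins.

Second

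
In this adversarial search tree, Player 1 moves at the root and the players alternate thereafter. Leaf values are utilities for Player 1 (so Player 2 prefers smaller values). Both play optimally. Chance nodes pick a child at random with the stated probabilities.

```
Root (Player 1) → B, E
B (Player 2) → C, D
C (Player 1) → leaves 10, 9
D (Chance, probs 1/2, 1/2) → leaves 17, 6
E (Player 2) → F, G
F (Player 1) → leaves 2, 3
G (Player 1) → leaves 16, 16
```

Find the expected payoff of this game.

10

C (Player 1): max(10, 9) = 10
D (Chance): 1/2·17 + 1/2·6 = 11.5
B (Player 2): min(10, 11.5) = 10
F (Player 1): max(2, 3) = 3
G (Player 1): max(16, 16) = 16
E (Player 2): min(3, 16) = 3
Root (Player 1): max(10, 3) = 10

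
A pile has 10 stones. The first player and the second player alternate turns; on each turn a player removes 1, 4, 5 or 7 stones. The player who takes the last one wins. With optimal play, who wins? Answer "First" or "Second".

Second

Compute winning (W) and losing (L) positions by backward induction:
i:   0  1  2  3  4  5  6  7  8  9 10
     L  W  L  W  W  W  W  W  L  W  L
Position 10 is L, so the second player wins.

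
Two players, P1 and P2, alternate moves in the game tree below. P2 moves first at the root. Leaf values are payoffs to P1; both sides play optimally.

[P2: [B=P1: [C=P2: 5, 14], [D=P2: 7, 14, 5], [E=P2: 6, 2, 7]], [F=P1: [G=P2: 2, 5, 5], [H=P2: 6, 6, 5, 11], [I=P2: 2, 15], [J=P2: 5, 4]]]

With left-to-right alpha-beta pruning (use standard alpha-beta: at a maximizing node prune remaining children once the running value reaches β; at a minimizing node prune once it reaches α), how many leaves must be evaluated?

C [α=-∞,β=+∞]: v=5
D [α=5,β=+∞]: v=5
E [α=5,β=+∞]: v=2 after child 2 ≤ α → α-cutoff, skip 1
B [α=-∞,β=+∞]: v=5
G [α=-∞,β=5]: v=2
H [α=2,β=5]: v=5
F [α=-∞,β=5]: v=5 after child 2 ≥ β → β-cutoff, skip 2
Root [α=-∞,β=+∞]: v=5
Leaves evaluated: 14 of 19.

14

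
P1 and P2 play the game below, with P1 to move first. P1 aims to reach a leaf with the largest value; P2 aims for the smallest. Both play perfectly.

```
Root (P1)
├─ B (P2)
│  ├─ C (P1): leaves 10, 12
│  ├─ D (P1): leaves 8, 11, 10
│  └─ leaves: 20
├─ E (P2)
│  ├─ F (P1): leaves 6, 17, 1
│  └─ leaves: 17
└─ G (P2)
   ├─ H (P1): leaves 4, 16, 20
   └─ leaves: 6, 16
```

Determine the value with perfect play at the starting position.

C (P1): max(10, 12) = 12
D (P1): max(8, 11, 10) = 11
B (P2): min(12, 11, 20) = 11
F (P1): max(6, 17, 1) = 17
E (P2): min(17, 17) = 17
H (P1): max(4, 16, 20) = 20
G (P2): min(20, 6, 16) = 6
Root (P1): max(11, 17, 6) = 17

17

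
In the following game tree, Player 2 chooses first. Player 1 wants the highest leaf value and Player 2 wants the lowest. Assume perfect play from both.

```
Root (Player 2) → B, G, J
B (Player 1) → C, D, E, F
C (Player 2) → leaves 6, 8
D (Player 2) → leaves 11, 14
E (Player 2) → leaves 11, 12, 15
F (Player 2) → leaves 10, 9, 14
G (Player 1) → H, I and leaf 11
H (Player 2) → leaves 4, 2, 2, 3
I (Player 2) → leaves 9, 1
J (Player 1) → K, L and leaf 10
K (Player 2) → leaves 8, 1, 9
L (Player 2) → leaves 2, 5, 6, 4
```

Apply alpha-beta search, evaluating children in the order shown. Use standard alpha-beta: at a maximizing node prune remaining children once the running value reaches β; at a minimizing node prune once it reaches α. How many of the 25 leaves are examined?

21

C [α=-∞,β=+∞]: v=6
D [α=6,β=+∞]: v=11
E [α=11,β=+∞]: v=11 after child 1 ≤ α → α-cutoff, skip 2
F [α=11,β=+∞]: v=10 after child 1 ≤ α → α-cutoff, skip 2
B [α=-∞,β=+∞]: v=11
H [α=-∞,β=11]: v=2
I [α=2,β=11]: v=1
G [α=-∞,β=11]: v=11
K [α=-∞,β=11]: v=1
L [α=1,β=11]: v=2
J [α=-∞,β=11]: v=10
Root [α=-∞,β=+∞]: v=10
Leaves evaluated: 21 of 25.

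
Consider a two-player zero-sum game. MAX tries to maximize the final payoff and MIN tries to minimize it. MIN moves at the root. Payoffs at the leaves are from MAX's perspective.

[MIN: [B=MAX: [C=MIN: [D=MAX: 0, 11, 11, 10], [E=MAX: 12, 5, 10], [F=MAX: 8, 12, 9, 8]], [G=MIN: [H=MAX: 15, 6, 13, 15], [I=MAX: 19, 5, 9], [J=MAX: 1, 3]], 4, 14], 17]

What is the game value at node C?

11

D: max(0, 11, 11, 10) = 11
E: max(12, 5, 10) = 12
F: max(8, 12, 9, 8) = 12
C: min(11, 12, 12) = 11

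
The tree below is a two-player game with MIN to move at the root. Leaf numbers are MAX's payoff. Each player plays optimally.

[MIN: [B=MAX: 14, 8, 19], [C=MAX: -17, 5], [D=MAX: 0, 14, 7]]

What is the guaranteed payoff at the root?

5

B (MAX): max(14, 8, 19) = 19
C (MAX): max(-17, 5) = 5
D (MAX): max(0, 14, 7) = 14
Root (MIN): min(19, 5, 14) = 5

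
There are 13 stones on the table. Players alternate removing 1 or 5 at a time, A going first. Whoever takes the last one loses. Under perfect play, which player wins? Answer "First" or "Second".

Second

i:   0  1  2  3  4  5  6  7  8  9 10 11 12 13
     W  L  W  L  W  L  W  L  W  L  W  L  W  L
Position 13 is L, so the second player wins.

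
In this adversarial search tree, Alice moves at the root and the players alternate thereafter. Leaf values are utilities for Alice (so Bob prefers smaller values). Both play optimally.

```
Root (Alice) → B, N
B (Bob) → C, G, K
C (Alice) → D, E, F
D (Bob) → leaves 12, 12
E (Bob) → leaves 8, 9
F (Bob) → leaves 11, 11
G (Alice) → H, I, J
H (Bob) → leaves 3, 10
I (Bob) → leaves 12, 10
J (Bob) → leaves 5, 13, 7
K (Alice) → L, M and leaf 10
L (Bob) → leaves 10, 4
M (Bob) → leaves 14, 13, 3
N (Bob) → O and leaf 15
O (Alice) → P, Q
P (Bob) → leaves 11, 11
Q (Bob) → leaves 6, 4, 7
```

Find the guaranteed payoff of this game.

D (Bob): min(12, 12) = 12
E (Bob): min(8, 9) = 8
F (Bob): min(11, 11) = 11
C (Alice): max(12, 8, 11) = 12
H (Bob): min(3, 10) = 3
I (Bob): min(12, 10) = 10
J (Bob): min(5, 13, 7) = 5
G (Alice): max(3, 10, 5) = 10
L (Bob): min(10, 4) = 4
M (Bob): min(14, 13, 3) = 3
K (Alice): max(4, 3, 10) = 10
B (Bob): min(12, 10, 10) = 10
P (Bob): min(11, 11) = 11
Q (Bob): min(6, 4, 7) = 4
O (Alice): max(11, 4) = 11
N (Bob): min(11, 15) = 11
Root (Alice): max(10, 11) = 11

11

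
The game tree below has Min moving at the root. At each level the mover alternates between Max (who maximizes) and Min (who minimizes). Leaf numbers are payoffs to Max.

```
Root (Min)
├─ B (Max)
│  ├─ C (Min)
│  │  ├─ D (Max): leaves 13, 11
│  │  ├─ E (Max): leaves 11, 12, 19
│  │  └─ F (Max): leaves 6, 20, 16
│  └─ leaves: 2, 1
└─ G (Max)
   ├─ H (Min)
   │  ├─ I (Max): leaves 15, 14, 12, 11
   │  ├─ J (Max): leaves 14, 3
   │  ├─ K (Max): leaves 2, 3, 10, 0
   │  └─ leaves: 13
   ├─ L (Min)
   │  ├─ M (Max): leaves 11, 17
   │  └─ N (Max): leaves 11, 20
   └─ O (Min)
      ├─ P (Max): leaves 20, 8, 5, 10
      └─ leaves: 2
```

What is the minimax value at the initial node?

D (Max): max(13, 11) = 13
E (Max): max(11, 12, 19) = 19
F (Max): max(6, 20, 16) = 20
C (Min): min(13, 19, 20) = 13
B (Max): max(13, 2, 1) = 13
I (Max): max(15, 14, 12, 11) = 15
J (Max): max(14, 3) = 14
K (Max): max(2, 3, 10, 0) = 10
H (Min): min(15, 14, 10, 13) = 10
M (Max): max(11, 17) = 17
N (Max): max(11, 20) = 20
L (Min): min(17, 20) = 17
P (Max): max(20, 8, 5, 10) = 20
O (Min): min(20, 2) = 2
G (Max): max(10, 17, 2) = 17
Root (Min): min(13, 17) = 13

13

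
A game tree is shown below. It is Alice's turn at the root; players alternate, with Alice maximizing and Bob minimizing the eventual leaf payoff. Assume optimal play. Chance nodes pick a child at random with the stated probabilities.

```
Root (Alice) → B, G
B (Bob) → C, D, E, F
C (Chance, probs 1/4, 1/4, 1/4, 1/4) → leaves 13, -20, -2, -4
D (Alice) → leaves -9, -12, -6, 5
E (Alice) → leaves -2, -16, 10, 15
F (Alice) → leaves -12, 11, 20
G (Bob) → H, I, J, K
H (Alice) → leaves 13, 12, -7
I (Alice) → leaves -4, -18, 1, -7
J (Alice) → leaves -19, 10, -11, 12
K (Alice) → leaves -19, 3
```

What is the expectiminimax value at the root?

C (Chance): 1/4·13 + 1/4·-20 + 1/4·-2 + 1/4·-4 = -3.25
D (Alice): max(-9, -12, -6, 5) = 5
E (Alice): max(-2, -16, 10, 15) = 15
F (Alice): max(-12, 11, 20) = 20
B (Bob): min(-3.25, 5, 15, 20) = -3.25
H (Alice): max(13, 12, -7) = 13
I (Alice): max(-4, -18, 1, -7) = 1
J (Alice): max(-19, 10, -11, 12) = 12
K (Alice): max(-19, 3) = 3
G (Bob): min(13, 1, 12, 3) = 1
Root (Alice): max(-3.25, 1) = 1

1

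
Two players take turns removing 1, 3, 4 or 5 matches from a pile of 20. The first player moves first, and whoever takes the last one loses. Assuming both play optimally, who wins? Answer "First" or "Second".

First

Compute winning (W) and losing (L) positions by backward induction:
i:   0  1  2  3  4  5  6  7  8  9 10 11 12 13 14 15 16 17 18 19 20
     W  L  W  L  W  W  W  W  W  L  W  L  W  W  W  W  W  L  W  L  W
Position 20 is W, so the first player wins.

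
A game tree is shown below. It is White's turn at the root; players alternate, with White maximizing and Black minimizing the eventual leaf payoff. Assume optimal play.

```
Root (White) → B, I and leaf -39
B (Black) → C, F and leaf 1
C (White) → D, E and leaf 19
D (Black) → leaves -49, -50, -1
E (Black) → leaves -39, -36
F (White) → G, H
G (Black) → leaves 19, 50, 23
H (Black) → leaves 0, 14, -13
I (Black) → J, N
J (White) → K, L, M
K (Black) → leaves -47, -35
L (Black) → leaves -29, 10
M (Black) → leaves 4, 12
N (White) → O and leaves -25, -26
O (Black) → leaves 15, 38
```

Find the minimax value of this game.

D (Black): min(-49, -50, -1) = -50
E (Black): min(-39, -36) = -39
C (White): max(-50, -39, 19) = 19
G (Black): min(19, 50, 23) = 19
H (Black): min(0, 14, -13) = -13
F (White): max(19, -13) = 19
B (Black): min(19, 19, 1) = 1
K (Black): min(-47, -35) = -47
L (Black): min(-29, 10) = -29
M (Black): min(4, 12) = 4
J (White): max(-47, -29, 4) = 4
O (Black): min(15, 38) = 15
N (White): max(15, -25, -26) = 15
I (Black): min(4, 15) = 4
Root (White): max(1, 4, -39) = 4

4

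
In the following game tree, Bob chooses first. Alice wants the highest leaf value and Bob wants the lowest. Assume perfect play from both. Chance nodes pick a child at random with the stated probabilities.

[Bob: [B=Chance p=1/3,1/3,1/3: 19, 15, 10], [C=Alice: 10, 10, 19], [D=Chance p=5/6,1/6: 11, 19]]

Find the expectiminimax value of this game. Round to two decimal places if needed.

12.33

B (Chance): 1/3·19 + 1/3·15 + 1/3·10 = 14.67
C (Alice): max(10, 10, 19) = 19
D (Chance): 5/6·11 + 1/6·19 = 12.33
Root (Bob): min(14.67, 19, 12.33) = 12.33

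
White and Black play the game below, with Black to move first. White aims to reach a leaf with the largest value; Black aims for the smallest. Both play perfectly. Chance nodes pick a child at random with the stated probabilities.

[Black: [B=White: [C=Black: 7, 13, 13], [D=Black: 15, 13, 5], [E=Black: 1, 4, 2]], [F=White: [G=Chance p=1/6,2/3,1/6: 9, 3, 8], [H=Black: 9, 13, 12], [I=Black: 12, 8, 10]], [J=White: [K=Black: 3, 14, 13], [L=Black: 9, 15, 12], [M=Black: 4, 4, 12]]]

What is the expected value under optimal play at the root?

C (Black): min(7, 13, 13) = 7
D (Black): min(15, 13, 5) = 5
E (Black): min(1, 4, 2) = 1
B (White): max(7, 5, 1) = 7
G (Chance): 1/6·9 + 2/3·3 + 1/6·8 = 4.83
H (Black): min(9, 13, 12) = 9
I (Black): min(12, 8, 10) = 8
F (White): max(4.83, 9, 8) = 9
K (Black): min(3, 14, 13) = 3
L (Black): min(9, 15, 12) = 9
M (Black): min(4, 4, 12) = 4
J (White): max(3, 9, 4) = 9
Root (Black): min(7, 9, 9) = 7

7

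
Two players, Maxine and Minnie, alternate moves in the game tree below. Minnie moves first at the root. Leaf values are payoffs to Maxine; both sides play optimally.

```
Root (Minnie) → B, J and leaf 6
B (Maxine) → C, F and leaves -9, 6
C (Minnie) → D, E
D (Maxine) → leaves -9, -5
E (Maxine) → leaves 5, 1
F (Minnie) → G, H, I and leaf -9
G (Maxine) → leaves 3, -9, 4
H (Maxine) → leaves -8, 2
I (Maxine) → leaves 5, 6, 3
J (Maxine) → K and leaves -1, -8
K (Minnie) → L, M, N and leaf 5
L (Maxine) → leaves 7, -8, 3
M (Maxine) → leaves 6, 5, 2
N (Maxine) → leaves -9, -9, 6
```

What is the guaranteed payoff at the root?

5

D (Maxine): max(-9, -5) = -5
E (Maxine): max(5, 1) = 5
C (Minnie): min(-5, 5) = -5
G (Maxine): max(3, -9, 4) = 4
H (Maxine): max(-8, 2) = 2
I (Maxine): max(5, 6, 3) = 6
F (Minnie): min(4, 2, 6, -9) = -9
B (Maxine): max(-5, -9, -9, 6) = 6
L (Maxine): max(7, -8, 3) = 7
M (Maxine): max(6, 5, 2) = 6
N (Maxine): max(-9, -9, 6) = 6
K (Minnie): min(7, 6, 6, 5) = 5
J (Maxine): max(5, -1, -8) = 5
Root (Minnie): min(6, 5, 6) = 5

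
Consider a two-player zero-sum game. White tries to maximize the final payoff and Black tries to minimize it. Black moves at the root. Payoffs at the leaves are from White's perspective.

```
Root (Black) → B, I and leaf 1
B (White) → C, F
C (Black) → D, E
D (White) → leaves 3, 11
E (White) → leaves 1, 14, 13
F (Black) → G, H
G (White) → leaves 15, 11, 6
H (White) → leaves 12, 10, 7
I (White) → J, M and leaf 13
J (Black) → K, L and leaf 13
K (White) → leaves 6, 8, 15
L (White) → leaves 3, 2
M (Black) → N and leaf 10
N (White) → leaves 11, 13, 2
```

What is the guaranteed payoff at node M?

N: max(11, 13, 2) = 13
M: min(13, 10) = 10

10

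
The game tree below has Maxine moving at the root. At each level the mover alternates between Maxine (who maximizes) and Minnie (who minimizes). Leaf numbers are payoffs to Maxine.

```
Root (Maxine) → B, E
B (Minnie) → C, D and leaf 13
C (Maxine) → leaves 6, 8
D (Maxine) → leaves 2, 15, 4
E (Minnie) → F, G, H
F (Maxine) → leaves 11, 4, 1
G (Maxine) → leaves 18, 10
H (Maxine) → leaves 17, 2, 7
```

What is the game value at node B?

8

C: max(6, 8) = 8
D: max(2, 15, 4) = 15
B: min(8, 15, 13) = 8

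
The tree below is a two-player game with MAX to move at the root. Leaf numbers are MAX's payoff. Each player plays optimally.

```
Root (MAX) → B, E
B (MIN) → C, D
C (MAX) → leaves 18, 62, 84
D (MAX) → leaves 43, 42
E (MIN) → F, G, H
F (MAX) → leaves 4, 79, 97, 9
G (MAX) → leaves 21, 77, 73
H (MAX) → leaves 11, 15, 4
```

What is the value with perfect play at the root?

43

C (MAX): max(18, 62, 84) = 84
D (MAX): max(43, 42) = 43
B (MIN): min(84, 43) = 43
F (MAX): max(4, 79, 97, 9) = 97
G (MAX): max(21, 77, 73) = 77
H (MAX): max(11, 15, 4) = 15
E (MIN): min(97, 77, 15) = 15
Root (MAX): max(43, 15) = 43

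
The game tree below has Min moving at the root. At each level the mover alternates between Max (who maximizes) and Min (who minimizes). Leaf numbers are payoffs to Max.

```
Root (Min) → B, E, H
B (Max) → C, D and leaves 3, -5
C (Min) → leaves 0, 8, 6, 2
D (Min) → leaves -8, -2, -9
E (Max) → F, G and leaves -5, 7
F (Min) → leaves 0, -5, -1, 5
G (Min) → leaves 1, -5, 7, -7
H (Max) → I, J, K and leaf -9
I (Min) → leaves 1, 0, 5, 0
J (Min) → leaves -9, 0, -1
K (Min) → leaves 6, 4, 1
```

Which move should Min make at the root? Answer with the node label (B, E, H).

C (Min): min(0, 8, 6, 2) = 0
D (Min): min(-8, -2, -9) = -9
B (Max): max(0, -9, 3, -5) = 3
F (Min): min(0, -5, -1, 5) = -5
G (Min): min(1, -5, 7, -7) = -7
E (Max): max(-5, -7, -5, 7) = 7
I (Min): min(1, 0, 5, 0) = 0
J (Min): min(-9, 0, -1) = -9
K (Min): min(6, 4, 1) = 1
H (Max): max(0, -9, 1, -9) = 1
Root (Min): min(3, 7, 1) = 1
Min picks the child with the lowest value: H (value 1).

H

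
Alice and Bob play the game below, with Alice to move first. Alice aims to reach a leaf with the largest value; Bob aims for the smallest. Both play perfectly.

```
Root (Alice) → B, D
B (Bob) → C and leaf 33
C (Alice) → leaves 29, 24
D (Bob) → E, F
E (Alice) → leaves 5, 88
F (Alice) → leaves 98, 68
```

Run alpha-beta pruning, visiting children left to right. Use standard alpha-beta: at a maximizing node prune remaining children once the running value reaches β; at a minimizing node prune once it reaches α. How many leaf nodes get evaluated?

6

C [α=-∞,β=+∞]: v=29
B [α=-∞,β=+∞]: v=29
E [α=29,β=+∞]: v=88
F [α=29,β=88]: v=98 after child 1 ≥ β → β-cutoff, skip 1
D [α=29,β=+∞]: v=88
Root [α=-∞,β=+∞]: v=88
Leaves evaluated: 6 of 7.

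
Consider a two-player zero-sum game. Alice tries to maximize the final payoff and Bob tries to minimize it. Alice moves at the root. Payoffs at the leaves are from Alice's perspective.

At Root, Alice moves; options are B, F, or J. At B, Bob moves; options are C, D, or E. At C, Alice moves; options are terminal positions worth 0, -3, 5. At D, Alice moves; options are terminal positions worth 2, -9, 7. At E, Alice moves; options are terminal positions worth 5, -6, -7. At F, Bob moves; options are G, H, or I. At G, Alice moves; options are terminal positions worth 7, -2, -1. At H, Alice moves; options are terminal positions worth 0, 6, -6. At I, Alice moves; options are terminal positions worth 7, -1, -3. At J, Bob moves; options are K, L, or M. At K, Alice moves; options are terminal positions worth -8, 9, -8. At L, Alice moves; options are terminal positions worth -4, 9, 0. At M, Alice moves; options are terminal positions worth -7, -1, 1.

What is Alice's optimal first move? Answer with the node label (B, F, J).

C (Alice): max(0, -3, 5) = 5
D (Alice): max(2, -9, 7) = 7
E (Alice): max(5, -6, -7) = 5
B (Bob): min(5, 7, 5) = 5
G (Alice): max(7, -2, -1) = 7
H (Alice): max(0, 6, -6) = 6
I (Alice): max(7, -1, -3) = 7
F (Bob): min(7, 6, 7) = 6
K (Alice): max(-8, 9, -8) = 9
L (Alice): max(-4, 9, 0) = 9
M (Alice): max(-7, -1, 1) = 1
J (Bob): min(9, 9, 1) = 1
Root (Alice): max(5, 6, 1) = 6
Alice picks the child with the highest value: F (value 6).

F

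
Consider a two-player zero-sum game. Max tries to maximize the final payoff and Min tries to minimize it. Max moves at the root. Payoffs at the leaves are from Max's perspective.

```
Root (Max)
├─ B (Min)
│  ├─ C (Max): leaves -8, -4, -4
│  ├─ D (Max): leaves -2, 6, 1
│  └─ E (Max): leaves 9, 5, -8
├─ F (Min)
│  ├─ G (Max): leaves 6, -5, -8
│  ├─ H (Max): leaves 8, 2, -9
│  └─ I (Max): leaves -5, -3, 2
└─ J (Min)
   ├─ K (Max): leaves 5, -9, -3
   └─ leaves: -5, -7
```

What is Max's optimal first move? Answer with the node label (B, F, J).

C (Max): max(-8, -4, -4) = -4
D (Max): max(-2, 6, 1) = 6
E (Max): max(9, 5, -8) = 9
B (Min): min(-4, 6, 9) = -4
G (Max): max(6, -5, -8) = 6
H (Max): max(8, 2, -9) = 8
I (Max): max(-5, -3, 2) = 2
F (Min): min(6, 8, 2) = 2
K (Max): max(5, -9, -3) = 5
J (Min): min(5, -5, -7) = -7
Root (Max): max(-4, 2, -7) = 2
Max picks the child with the highest value: F (value 2).

F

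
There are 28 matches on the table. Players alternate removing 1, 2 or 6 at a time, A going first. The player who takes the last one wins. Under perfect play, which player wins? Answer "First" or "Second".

Second

Compute winning (W) and losing (L) positions by backward induction:
i:   0  1  2  3  4  5  6  7  8  9 10 11 12 13 14 15 16 17 18 19 20 21 22 23 24 25 26 27 28
     L  W  W  L  W  W  W  L  W  W  L  W  W  W  L  W  W  L  W  W  W  L  W  W  L  W  W  W  L
Position 28 is L, so the second player wins.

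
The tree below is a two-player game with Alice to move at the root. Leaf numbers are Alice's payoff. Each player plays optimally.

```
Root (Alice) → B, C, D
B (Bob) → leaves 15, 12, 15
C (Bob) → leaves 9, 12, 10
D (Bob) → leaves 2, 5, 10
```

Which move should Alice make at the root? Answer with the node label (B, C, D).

B (Bob): min(15, 12, 15) = 12
C (Bob): min(9, 12, 10) = 9
D (Bob): min(2, 5, 10) = 2
Root (Alice): max(12, 9, 2) = 12
Alice picks the child with the highest value: B (value 12).

B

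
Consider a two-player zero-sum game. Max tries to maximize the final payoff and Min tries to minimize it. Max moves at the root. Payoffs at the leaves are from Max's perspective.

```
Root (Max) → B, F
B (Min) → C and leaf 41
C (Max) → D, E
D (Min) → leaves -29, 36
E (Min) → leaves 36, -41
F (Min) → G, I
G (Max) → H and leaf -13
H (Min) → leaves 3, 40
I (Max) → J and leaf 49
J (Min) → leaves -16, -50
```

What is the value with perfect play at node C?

D: min(-29, 36) = -29
E: min(36, -41) = -41
C: max(-29, -41) = -29

-29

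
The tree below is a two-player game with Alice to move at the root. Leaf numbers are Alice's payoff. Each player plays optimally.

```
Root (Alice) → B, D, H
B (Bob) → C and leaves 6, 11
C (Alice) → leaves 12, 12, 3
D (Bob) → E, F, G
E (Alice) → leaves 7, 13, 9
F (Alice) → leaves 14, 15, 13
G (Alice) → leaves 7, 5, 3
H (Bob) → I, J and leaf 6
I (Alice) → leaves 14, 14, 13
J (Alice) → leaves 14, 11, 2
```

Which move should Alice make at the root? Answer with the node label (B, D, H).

C (Alice): max(12, 12, 3) = 12
B (Bob): min(12, 6, 11) = 6
E (Alice): max(7, 13, 9) = 13
F (Alice): max(14, 15, 13) = 15
G (Alice): max(7, 5, 3) = 7
D (Bob): min(13, 15, 7) = 7
I (Alice): max(14, 14, 13) = 14
J (Alice): max(14, 11, 2) = 14
H (Bob): min(14, 14, 6) = 6
Root (Alice): max(6, 7, 6) = 7
Alice picks the child with the highest value: D (value 7).

D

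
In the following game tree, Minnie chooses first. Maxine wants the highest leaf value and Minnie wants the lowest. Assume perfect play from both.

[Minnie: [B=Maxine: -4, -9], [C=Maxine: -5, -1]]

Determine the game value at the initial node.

-4

B (Maxine): max(-4, -9) = -4
C (Maxine): max(-5, -1) = -1
Root (Minnie): min(-4, -1) = -4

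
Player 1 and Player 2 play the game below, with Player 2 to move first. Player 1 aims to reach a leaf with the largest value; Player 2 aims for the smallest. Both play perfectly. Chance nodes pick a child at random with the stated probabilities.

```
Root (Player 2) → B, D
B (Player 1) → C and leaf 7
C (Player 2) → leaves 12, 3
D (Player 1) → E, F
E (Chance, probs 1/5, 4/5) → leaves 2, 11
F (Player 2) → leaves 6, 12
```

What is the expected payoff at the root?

C (Player 2): min(12, 3) = 3
B (Player 1): max(3, 7) = 7
E (Chance): 1/5·2 + 4/5·11 = 9.2
F (Player 2): min(6, 12) = 6
D (Player 1): max(9.2, 6) = 9.2
Root (Player 2): min(7, 9.2) = 7

7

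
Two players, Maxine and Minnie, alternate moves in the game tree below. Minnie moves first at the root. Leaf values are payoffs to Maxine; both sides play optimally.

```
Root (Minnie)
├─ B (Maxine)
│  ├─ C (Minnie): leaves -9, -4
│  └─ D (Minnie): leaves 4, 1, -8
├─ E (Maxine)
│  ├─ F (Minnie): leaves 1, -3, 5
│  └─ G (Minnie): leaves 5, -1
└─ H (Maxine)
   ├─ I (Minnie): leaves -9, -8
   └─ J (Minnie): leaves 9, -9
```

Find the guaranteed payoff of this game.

C (Minnie): min(-9, -4) = -9
D (Minnie): min(4, 1, -8) = -8
B (Maxine): max(-9, -8) = -8
F (Minnie): min(1, -3, 5) = -3
G (Minnie): min(5, -1) = -1
E (Maxine): max(-3, -1) = -1
I (Minnie): min(-9, -8) = -9
J (Minnie): min(9, -9) = -9
H (Maxine): max(-9, -9) = -9
Root (Minnie): min(-8, -1, -9) = -9

-9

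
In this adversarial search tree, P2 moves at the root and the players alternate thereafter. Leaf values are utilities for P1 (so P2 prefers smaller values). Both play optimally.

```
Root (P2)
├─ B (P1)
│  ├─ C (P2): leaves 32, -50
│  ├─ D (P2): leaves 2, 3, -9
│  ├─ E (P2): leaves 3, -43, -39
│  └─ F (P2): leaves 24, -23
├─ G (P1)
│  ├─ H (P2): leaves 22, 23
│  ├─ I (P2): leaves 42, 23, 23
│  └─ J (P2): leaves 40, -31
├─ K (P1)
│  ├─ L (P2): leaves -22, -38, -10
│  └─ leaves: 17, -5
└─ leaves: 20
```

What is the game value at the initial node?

C (P2): min(32, -50) = -50
D (P2): min(2, 3, -9) = -9
E (P2): min(3, -43, -39) = -43
F (P2): min(24, -23) = -23
B (P1): max(-50, -9, -43, -23) = -9
H (P2): min(22, 23) = 22
I (P2): min(42, 23, 23) = 23
J (P2): min(40, -31) = -31
G (P1): max(22, 23, -31) = 23
L (P2): min(-22, -38, -10) = -38
K (P1): max(-38, 17, -5) = 17
Root (P2): min(-9, 23, 17, 20) = -9

-9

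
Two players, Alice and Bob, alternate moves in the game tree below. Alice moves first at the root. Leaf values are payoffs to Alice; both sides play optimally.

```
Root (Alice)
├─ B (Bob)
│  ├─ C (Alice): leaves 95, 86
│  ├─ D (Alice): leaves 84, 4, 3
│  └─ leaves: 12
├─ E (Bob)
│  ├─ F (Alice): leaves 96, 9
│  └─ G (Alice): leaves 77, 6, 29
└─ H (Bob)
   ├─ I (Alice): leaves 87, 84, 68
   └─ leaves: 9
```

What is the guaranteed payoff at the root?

C (Alice): max(95, 86) = 95
D (Alice): max(84, 4, 3) = 84
B (Bob): min(95, 84, 12) = 12
F (Alice): max(96, 9) = 96
G (Alice): max(77, 6, 29) = 77
E (Bob): min(96, 77) = 77
I (Alice): max(87, 84, 68) = 87
H (Bob): min(87, 9) = 9
Root (Alice): max(12, 77, 9) = 77

77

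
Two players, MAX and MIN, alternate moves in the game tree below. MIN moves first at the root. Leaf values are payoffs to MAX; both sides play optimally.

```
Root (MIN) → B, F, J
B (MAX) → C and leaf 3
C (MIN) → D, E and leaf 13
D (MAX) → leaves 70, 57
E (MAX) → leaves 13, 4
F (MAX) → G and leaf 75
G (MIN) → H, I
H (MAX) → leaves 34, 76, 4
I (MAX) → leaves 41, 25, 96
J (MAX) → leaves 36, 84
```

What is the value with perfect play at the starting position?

D (MAX): max(70, 57) = 70
E (MAX): max(13, 4) = 13
C (MIN): min(70, 13, 13) = 13
B (MAX): max(13, 3) = 13
H (MAX): max(34, 76, 4) = 76
I (MAX): max(41, 25, 96) = 96
G (MIN): min(76, 96) = 76
F (MAX): max(76, 75) = 76
J (MAX): max(36, 84) = 84
Root (MIN): min(13, 76, 84) = 13

13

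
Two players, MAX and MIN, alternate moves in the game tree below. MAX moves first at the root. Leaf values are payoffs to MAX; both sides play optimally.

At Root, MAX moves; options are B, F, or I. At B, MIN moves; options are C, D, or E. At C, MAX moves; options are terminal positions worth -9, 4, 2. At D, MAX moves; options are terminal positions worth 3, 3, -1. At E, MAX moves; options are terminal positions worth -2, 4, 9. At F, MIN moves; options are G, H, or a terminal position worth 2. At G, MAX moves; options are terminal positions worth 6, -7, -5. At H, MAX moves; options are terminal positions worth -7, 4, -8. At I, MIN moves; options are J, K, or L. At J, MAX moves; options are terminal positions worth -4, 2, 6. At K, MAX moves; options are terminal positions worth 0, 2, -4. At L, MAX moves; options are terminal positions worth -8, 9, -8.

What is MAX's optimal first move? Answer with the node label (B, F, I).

C (MAX): max(-9, 4, 2) = 4
D (MAX): max(3, 3, -1) = 3
E (MAX): max(-2, 4, 9) = 9
B (MIN): min(4, 3, 9) = 3
G (MAX): max(6, -7, -5) = 6
H (MAX): max(-7, 4, -8) = 4
F (MIN): min(6, 4, 2) = 2
J (MAX): max(-4, 2, 6) = 6
K (MAX): max(0, 2, -4) = 2
L (MAX): max(-8, 9, -8) = 9
I (MIN): min(6, 2, 9) = 2
Root (MAX): max(3, 2, 2) = 3
MAX picks the child with the highest value: B (value 3).

B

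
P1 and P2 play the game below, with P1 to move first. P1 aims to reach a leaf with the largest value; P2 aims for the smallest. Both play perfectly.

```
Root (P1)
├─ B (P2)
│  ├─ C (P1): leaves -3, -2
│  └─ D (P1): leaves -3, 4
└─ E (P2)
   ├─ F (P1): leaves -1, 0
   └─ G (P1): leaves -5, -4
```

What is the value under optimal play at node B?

-2

C: max(-3, -2) = -2
D: max(-3, 4) = 4
B: min(-2, 4) = -2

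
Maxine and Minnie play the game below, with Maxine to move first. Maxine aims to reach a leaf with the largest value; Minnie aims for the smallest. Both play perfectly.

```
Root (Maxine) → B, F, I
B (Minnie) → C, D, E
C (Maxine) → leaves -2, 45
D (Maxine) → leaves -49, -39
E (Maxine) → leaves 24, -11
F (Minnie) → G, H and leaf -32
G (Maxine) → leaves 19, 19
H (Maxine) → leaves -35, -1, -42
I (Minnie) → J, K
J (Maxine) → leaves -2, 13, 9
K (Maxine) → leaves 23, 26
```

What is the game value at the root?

13

C (Maxine): max(-2, 45) = 45
D (Maxine): max(-49, -39) = -39
E (Maxine): max(24, -11) = 24
B (Minnie): min(45, -39, 24) = -39
G (Maxine): max(19, 19) = 19
H (Maxine): max(-35, -1, -42) = -1
F (Minnie): min(19, -1, -32) = -32
J (Maxine): max(-2, 13, 9) = 13
K (Maxine): max(23, 26) = 26
I (Minnie): min(13, 26) = 13
Root (Maxine): max(-39, -32, 13) = 13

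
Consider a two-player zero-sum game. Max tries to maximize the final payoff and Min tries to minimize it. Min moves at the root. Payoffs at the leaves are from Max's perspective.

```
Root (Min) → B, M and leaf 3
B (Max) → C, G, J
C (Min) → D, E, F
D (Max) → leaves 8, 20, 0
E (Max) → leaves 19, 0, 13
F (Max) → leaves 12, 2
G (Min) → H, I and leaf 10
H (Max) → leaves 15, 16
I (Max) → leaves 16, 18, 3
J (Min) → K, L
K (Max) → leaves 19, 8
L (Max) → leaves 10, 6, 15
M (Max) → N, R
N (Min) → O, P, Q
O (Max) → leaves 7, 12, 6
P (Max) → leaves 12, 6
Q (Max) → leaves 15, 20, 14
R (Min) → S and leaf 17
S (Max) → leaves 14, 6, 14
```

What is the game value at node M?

14

O: max(7, 12, 6) = 12
P: max(12, 6) = 12
Q: max(15, 20, 14) = 20
N: min(12, 12, 20) = 12
S: max(14, 6, 14) = 14
R: min(14, 17) = 14
M: max(12, 14) = 14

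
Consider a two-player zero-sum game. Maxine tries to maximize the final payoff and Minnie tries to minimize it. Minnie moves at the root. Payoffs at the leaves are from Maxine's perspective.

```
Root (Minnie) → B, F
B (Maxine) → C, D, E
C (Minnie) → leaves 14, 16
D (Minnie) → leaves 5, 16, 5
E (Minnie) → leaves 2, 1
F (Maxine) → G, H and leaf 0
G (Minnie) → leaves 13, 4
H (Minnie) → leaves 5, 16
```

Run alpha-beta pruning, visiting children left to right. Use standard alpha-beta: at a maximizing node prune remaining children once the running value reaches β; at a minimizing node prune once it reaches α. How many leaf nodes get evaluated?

C [α=-∞,β=+∞]: v=14
D [α=14,β=+∞]: v=5 after child 1 ≤ α → α-cutoff, skip 2
E [α=14,β=+∞]: v=2 after child 1 ≤ α → α-cutoff, skip 1
B [α=-∞,β=+∞]: v=14
G [α=-∞,β=14]: v=4
H [α=4,β=14]: v=5
F [α=-∞,β=14]: v=5
Root [α=-∞,β=+∞]: v=5
Leaves evaluated: 9 of 12.

9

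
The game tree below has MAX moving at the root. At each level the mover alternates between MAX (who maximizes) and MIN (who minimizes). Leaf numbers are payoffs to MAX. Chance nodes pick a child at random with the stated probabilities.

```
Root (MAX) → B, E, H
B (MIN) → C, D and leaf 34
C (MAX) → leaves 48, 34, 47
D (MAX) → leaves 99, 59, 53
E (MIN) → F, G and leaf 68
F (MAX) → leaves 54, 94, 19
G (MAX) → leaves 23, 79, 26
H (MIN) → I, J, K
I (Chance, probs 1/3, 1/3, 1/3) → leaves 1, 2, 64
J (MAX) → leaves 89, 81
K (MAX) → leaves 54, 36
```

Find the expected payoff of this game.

C (MAX): max(48, 34, 47) = 48
D (MAX): max(99, 59, 53) = 99
B (MIN): min(48, 99, 34) = 34
F (MAX): max(54, 94, 19) = 94
G (MAX): max(23, 79, 26) = 79
E (MIN): min(94, 79, 68) = 68
I (Chance): 1/3·1 + 1/3·2 + 1/3·64 = 22.33
J (MAX): max(89, 81) = 89
K (MAX): max(54, 36) = 54
H (MIN): min(22.33, 89, 54) = 22.33
Root (MAX): max(34, 68, 22.33) = 68

68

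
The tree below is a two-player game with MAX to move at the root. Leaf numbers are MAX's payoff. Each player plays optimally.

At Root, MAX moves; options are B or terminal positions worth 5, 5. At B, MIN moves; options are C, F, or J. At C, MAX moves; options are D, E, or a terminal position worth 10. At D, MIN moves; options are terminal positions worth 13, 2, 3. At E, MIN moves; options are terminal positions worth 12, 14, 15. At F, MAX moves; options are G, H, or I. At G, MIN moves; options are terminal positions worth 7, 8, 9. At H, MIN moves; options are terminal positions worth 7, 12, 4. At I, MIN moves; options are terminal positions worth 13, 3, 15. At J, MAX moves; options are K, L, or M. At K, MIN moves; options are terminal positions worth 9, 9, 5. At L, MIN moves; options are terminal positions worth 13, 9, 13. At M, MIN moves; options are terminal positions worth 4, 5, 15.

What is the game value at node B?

7

D: min(13, 2, 3) = 2
E: min(12, 14, 15) = 12
C: max(2, 12, 10) = 12
G: min(7, 8, 9) = 7
H: min(7, 12, 4) = 4
I: min(13, 3, 15) = 3
F: max(7, 4, 3) = 7
K: min(9, 9, 5) = 5
L: min(13, 9, 13) = 9
M: min(4, 5, 15) = 4
J: max(5, 9, 4) = 9
B: min(12, 7, 9) = 7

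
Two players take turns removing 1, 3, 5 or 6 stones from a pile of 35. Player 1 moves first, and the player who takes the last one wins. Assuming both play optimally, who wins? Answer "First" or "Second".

Second

W/L table (W = player to move can force a win):
i:   0  1  2  3  4  5  6  7  8  9 10 11 12 13 14 15 16 17 18 19 20 21 22 23 24 25 26 27 28 29 30 31 32 33 34 35
     L  W  L  W  L  W  W  W  W  W  W  L  W  L  W  L  W  W  W  W  W  W  L  W  L  W  L  W  W  W  W  W  W  L  W  L
Position 35 is L, so the second player wins.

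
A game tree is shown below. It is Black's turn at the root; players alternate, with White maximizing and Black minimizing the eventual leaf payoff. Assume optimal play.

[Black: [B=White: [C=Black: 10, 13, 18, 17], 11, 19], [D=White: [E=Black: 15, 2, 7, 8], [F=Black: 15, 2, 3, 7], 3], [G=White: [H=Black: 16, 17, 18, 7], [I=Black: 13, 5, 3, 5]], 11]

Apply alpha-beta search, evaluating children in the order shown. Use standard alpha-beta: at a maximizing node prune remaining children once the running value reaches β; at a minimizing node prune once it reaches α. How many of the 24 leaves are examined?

18

C [α=-∞,β=+∞]: v=10
B [α=-∞,β=+∞]: v=19
E [α=-∞,β=19]: v=2
F [α=2,β=19]: v=2 after child 2 ≤ α → α-cutoff, skip 2
D [α=-∞,β=19]: v=3
H [α=-∞,β=3]: v=7
G [α=-∞,β=3]: v=7 after child 1 ≥ β → β-cutoff, skip 1
Root [α=-∞,β=+∞]: v=3
Leaves evaluated: 18 of 24.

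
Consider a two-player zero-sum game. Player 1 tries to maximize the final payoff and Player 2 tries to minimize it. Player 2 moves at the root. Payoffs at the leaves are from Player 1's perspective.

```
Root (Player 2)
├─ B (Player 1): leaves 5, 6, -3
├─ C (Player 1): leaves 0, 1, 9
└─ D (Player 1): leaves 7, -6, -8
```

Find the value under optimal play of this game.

6

B (Player 1): max(5, 6, -3) = 6
C (Player 1): max(0, 1, 9) = 9
D (Player 1): max(7, -6, -8) = 7
Root (Player 2): min(6, 9, 7) = 6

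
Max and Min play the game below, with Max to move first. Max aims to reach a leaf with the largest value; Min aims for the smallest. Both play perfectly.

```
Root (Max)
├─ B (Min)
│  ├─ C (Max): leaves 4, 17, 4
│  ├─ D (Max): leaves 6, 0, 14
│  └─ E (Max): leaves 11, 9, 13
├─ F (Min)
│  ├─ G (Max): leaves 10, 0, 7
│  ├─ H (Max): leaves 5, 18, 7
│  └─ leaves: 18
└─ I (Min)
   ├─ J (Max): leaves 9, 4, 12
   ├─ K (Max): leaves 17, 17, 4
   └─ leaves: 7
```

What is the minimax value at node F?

G: max(10, 0, 7) = 10
H: max(5, 18, 7) = 18
F: min(10, 18, 18) = 10

10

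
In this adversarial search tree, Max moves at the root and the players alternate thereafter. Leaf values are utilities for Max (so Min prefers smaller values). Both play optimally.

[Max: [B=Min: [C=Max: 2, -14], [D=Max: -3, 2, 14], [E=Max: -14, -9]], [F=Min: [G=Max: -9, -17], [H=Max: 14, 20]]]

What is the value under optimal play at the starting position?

-9

C (Max): max(2, -14) = 2
D (Max): max(-3, 2, 14) = 14
E (Max): max(-14, -9) = -9
B (Min): min(2, 14, -9) = -9
G (Max): max(-9, -17) = -9
H (Max): max(14, 20) = 20
F (Min): min(-9, 20) = -9
Root (Max): max(-9, -9) = -9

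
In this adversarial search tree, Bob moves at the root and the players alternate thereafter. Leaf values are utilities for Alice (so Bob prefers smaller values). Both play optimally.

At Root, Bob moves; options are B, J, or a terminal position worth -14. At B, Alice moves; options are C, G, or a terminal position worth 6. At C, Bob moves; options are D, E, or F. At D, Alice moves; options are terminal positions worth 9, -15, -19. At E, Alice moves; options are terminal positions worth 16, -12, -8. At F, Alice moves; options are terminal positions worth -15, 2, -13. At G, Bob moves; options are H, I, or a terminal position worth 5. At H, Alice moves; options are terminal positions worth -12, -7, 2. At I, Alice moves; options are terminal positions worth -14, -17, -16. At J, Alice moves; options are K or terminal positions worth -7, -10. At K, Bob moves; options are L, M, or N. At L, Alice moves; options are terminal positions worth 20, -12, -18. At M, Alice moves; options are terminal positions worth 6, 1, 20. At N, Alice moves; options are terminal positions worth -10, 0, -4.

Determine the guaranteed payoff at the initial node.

D (Alice): max(9, -15, -19) = 9
E (Alice): max(16, -12, -8) = 16
F (Alice): max(-15, 2, -13) = 2
C (Bob): min(9, 16, 2) = 2
H (Alice): max(-12, -7, 2) = 2
I (Alice): max(-14, -17, -16) = -14
G (Bob): min(2, -14, 5) = -14
B (Alice): max(2, -14, 6) = 6
L (Alice): max(20, -12, -18) = 20
M (Alice): max(6, 1, 20) = 20
N (Alice): max(-10, 0, -4) = 0
K (Bob): min(20, 20, 0) = 0
J (Alice): max(0, -7, -10) = 0
Root (Bob): min(6, 0, -14) = -14

-14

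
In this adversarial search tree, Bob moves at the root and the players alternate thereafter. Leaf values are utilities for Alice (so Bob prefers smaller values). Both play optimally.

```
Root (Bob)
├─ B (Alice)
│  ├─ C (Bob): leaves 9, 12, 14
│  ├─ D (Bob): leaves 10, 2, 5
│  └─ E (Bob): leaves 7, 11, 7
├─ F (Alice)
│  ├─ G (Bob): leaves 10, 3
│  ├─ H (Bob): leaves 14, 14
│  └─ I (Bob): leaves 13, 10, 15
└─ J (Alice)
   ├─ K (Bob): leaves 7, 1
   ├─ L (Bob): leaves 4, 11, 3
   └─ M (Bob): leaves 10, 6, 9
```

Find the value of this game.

C (Bob): min(9, 12, 14) = 9
D (Bob): min(10, 2, 5) = 2
E (Bob): min(7, 11, 7) = 7
B (Alice): max(9, 2, 7) = 9
G (Bob): min(10, 3) = 3
H (Bob): min(14, 14) = 14
I (Bob): min(13, 10, 15) = 10
F (Alice): max(3, 14, 10) = 14
K (Bob): min(7, 1) = 1
L (Bob): min(4, 11, 3) = 3
M (Bob): min(10, 6, 9) = 6
J (Alice): max(1, 3, 6) = 6
Root (Bob): min(9, 14, 6) = 6

6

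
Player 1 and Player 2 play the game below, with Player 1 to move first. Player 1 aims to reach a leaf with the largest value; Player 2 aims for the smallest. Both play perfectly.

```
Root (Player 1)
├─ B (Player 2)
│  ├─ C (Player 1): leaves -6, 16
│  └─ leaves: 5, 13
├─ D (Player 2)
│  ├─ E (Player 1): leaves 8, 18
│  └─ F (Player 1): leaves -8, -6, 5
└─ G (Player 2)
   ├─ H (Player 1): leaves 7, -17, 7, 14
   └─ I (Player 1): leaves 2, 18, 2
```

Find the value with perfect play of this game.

C (Player 1): max(-6, 16) = 16
B (Player 2): min(16, 5, 13) = 5
E (Player 1): max(8, 18) = 18
F (Player 1): max(-8, -6, 5) = 5
D (Player 2): min(18, 5) = 5
H (Player 1): max(7, -17, 7, 14) = 14
I (Player 1): max(2, 18, 2) = 18
G (Player 2): min(14, 18) = 14
Root (Player 1): max(5, 5, 14) = 14

14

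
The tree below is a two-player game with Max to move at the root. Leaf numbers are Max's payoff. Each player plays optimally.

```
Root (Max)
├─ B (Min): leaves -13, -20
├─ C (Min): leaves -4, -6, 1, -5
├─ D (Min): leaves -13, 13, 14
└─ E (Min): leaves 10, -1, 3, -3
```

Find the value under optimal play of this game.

B (Min): min(-13, -20) = -20
C (Min): min(-4, -6, 1, -5) = -6
D (Min): min(-13, 13, 14) = -13
E (Min): min(10, -1, 3, -3) = -3
Root (Max): max(-20, -6, -13, -3) = -3

-3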